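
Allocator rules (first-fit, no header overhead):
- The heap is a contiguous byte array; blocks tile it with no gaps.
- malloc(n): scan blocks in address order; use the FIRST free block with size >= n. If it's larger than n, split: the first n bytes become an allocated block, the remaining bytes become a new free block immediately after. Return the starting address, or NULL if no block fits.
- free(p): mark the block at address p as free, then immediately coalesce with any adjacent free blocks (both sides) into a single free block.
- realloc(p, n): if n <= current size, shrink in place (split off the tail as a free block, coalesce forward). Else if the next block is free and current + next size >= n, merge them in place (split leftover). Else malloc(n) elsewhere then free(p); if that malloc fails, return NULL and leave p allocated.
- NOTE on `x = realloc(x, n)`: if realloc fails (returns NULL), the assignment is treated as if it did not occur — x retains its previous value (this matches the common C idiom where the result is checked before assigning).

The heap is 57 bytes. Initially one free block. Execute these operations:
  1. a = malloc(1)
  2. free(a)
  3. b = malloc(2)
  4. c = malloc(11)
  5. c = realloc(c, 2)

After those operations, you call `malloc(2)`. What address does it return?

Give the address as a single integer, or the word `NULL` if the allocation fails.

Answer: 4

Derivation:
Op 1: a = malloc(1) -> a = 0; heap: [0-0 ALLOC][1-56 FREE]
Op 2: free(a) -> (freed a); heap: [0-56 FREE]
Op 3: b = malloc(2) -> b = 0; heap: [0-1 ALLOC][2-56 FREE]
Op 4: c = malloc(11) -> c = 2; heap: [0-1 ALLOC][2-12 ALLOC][13-56 FREE]
Op 5: c = realloc(c, 2) -> c = 2; heap: [0-1 ALLOC][2-3 ALLOC][4-56 FREE]
malloc(2): first-fit scan over [0-1 ALLOC][2-3 ALLOC][4-56 FREE] -> 4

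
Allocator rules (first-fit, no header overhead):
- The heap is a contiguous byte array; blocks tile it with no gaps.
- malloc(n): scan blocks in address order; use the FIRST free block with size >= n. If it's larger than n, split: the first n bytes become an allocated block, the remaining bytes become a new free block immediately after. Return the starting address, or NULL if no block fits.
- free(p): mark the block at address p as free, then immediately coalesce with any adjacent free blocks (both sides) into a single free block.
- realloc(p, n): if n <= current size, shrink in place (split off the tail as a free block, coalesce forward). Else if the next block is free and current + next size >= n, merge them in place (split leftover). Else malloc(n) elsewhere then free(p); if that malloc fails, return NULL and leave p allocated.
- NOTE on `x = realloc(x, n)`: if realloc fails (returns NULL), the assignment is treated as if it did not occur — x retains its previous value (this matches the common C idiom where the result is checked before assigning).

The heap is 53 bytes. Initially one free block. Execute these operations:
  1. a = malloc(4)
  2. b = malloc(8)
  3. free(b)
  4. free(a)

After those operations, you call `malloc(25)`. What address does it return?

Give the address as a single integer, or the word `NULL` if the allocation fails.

Answer: 0

Derivation:
Op 1: a = malloc(4) -> a = 0; heap: [0-3 ALLOC][4-52 FREE]
Op 2: b = malloc(8) -> b = 4; heap: [0-3 ALLOC][4-11 ALLOC][12-52 FREE]
Op 3: free(b) -> (freed b); heap: [0-3 ALLOC][4-52 FREE]
Op 4: free(a) -> (freed a); heap: [0-52 FREE]
malloc(25): first-fit scan over [0-52 FREE] -> 0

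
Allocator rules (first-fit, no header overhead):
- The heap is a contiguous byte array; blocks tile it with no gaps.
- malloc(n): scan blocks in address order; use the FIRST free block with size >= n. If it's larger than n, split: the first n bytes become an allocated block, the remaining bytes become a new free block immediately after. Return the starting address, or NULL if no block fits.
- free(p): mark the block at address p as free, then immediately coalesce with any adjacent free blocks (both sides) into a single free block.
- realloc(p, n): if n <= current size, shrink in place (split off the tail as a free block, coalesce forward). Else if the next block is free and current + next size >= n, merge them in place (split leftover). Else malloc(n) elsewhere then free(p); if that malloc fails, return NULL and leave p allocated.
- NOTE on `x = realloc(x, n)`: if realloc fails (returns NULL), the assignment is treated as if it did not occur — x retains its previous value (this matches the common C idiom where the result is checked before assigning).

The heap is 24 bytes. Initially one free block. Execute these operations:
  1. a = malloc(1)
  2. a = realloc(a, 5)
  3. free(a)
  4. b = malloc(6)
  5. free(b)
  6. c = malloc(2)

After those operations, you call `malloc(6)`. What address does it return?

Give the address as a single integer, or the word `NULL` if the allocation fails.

Answer: 2

Derivation:
Op 1: a = malloc(1) -> a = 0; heap: [0-0 ALLOC][1-23 FREE]
Op 2: a = realloc(a, 5) -> a = 0; heap: [0-4 ALLOC][5-23 FREE]
Op 3: free(a) -> (freed a); heap: [0-23 FREE]
Op 4: b = malloc(6) -> b = 0; heap: [0-5 ALLOC][6-23 FREE]
Op 5: free(b) -> (freed b); heap: [0-23 FREE]
Op 6: c = malloc(2) -> c = 0; heap: [0-1 ALLOC][2-23 FREE]
malloc(6): first-fit scan over [0-1 ALLOC][2-23 FREE] -> 2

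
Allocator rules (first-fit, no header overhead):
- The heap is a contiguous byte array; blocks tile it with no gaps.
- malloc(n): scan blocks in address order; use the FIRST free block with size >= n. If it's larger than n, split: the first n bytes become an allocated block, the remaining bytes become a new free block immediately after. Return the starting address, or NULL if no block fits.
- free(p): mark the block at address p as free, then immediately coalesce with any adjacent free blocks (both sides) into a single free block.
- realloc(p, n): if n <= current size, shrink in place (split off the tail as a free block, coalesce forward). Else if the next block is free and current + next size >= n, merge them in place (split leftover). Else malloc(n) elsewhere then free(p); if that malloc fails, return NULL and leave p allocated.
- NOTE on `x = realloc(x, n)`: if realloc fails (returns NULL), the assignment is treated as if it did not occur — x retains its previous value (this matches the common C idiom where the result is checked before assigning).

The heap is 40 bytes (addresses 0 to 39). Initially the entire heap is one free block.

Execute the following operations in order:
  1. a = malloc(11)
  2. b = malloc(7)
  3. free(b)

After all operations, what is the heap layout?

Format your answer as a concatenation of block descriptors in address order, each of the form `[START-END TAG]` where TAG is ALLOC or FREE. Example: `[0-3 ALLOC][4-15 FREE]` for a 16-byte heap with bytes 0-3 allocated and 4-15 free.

Op 1: a = malloc(11) -> a = 0; heap: [0-10 ALLOC][11-39 FREE]
Op 2: b = malloc(7) -> b = 11; heap: [0-10 ALLOC][11-17 ALLOC][18-39 FREE]
Op 3: free(b) -> (freed b); heap: [0-10 ALLOC][11-39 FREE]

Answer: [0-10 ALLOC][11-39 FREE]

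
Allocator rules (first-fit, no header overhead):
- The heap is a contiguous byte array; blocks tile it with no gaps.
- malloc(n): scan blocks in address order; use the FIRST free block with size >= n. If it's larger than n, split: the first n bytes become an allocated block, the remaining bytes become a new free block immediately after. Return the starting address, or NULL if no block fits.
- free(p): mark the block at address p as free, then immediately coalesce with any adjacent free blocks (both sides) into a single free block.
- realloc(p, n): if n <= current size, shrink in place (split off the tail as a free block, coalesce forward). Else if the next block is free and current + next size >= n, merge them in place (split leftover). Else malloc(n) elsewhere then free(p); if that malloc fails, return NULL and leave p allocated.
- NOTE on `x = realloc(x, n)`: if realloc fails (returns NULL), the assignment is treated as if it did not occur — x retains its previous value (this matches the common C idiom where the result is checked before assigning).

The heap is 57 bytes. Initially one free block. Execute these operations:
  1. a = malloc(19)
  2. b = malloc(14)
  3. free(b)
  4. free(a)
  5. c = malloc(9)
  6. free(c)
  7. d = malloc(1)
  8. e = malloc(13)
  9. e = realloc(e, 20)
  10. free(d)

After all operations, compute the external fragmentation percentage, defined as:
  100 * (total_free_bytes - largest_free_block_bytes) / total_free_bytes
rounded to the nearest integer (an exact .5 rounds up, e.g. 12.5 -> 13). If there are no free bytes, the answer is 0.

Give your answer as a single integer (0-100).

Answer: 3

Derivation:
Op 1: a = malloc(19) -> a = 0; heap: [0-18 ALLOC][19-56 FREE]
Op 2: b = malloc(14) -> b = 19; heap: [0-18 ALLOC][19-32 ALLOC][33-56 FREE]
Op 3: free(b) -> (freed b); heap: [0-18 ALLOC][19-56 FREE]
Op 4: free(a) -> (freed a); heap: [0-56 FREE]
Op 5: c = malloc(9) -> c = 0; heap: [0-8 ALLOC][9-56 FREE]
Op 6: free(c) -> (freed c); heap: [0-56 FREE]
Op 7: d = malloc(1) -> d = 0; heap: [0-0 ALLOC][1-56 FREE]
Op 8: e = malloc(13) -> e = 1; heap: [0-0 ALLOC][1-13 ALLOC][14-56 FREE]
Op 9: e = realloc(e, 20) -> e = 1; heap: [0-0 ALLOC][1-20 ALLOC][21-56 FREE]
Op 10: free(d) -> (freed d); heap: [0-0 FREE][1-20 ALLOC][21-56 FREE]
Free blocks: [1 36] total_free=37 largest=36 -> 100*(37-36)/37 = 100/37 ≈ 2.703 -> rounds to 3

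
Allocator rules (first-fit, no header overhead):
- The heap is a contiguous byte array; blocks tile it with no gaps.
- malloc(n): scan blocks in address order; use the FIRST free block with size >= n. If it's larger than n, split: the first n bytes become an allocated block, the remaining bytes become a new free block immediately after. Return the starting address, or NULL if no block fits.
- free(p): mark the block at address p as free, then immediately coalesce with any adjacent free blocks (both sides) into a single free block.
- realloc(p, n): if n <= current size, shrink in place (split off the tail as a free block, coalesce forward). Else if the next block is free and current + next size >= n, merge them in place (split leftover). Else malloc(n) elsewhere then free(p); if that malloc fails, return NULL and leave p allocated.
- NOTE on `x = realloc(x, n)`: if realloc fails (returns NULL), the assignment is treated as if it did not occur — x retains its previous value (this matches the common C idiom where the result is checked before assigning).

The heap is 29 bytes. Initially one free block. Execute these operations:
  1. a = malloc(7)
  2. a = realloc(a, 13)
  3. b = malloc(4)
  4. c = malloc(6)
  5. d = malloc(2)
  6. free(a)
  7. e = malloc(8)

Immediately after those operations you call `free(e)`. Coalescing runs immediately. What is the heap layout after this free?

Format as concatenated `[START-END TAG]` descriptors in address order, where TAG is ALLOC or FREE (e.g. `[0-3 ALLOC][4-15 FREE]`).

Op 1: a = malloc(7) -> a = 0; heap: [0-6 ALLOC][7-28 FREE]
Op 2: a = realloc(a, 13) -> a = 0; heap: [0-12 ALLOC][13-28 FREE]
Op 3: b = malloc(4) -> b = 13; heap: [0-12 ALLOC][13-16 ALLOC][17-28 FREE]
Op 4: c = malloc(6) -> c = 17; heap: [0-12 ALLOC][13-16 ALLOC][17-22 ALLOC][23-28 FREE]
Op 5: d = malloc(2) -> d = 23; heap: [0-12 ALLOC][13-16 ALLOC][17-22 ALLOC][23-24 ALLOC][25-28 FREE]
Op 6: free(a) -> (freed a); heap: [0-12 FREE][13-16 ALLOC][17-22 ALLOC][23-24 ALLOC][25-28 FREE]
Op 7: e = malloc(8) -> e = 0; heap: [0-7 ALLOC][8-12 FREE][13-16 ALLOC][17-22 ALLOC][23-24 ALLOC][25-28 FREE]
free(e): e = 0 -> block [0-7 ALLOC]; mark free, coalesce with adjacent free neighbors -> [0-12 FREE][13-16 ALLOC][17-22 ALLOC][23-24 ALLOC][25-28 FREE]

Answer: [0-12 FREE][13-16 ALLOC][17-22 ALLOC][23-24 ALLOC][25-28 FREE]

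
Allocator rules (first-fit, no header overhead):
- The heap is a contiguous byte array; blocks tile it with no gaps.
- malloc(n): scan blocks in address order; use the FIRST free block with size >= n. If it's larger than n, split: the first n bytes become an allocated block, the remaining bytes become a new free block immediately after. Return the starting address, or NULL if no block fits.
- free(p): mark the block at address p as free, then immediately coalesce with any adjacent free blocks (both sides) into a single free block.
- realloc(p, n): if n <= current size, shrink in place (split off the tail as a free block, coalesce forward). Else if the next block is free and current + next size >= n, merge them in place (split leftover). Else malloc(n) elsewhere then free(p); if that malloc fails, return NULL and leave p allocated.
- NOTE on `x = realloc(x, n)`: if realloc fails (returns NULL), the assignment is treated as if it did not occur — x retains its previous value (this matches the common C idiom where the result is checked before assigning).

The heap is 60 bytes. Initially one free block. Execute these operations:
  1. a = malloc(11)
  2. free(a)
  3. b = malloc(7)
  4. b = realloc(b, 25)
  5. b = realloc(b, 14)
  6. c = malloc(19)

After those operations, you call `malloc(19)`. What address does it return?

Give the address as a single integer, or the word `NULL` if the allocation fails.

Op 1: a = malloc(11) -> a = 0; heap: [0-10 ALLOC][11-59 FREE]
Op 2: free(a) -> (freed a); heap: [0-59 FREE]
Op 3: b = malloc(7) -> b = 0; heap: [0-6 ALLOC][7-59 FREE]
Op 4: b = realloc(b, 25) -> b = 0; heap: [0-24 ALLOC][25-59 FREE]
Op 5: b = realloc(b, 14) -> b = 0; heap: [0-13 ALLOC][14-59 FREE]
Op 6: c = malloc(19) -> c = 14; heap: [0-13 ALLOC][14-32 ALLOC][33-59 FREE]
malloc(19): first-fit scan over [0-13 ALLOC][14-32 ALLOC][33-59 FREE] -> 33

Answer: 33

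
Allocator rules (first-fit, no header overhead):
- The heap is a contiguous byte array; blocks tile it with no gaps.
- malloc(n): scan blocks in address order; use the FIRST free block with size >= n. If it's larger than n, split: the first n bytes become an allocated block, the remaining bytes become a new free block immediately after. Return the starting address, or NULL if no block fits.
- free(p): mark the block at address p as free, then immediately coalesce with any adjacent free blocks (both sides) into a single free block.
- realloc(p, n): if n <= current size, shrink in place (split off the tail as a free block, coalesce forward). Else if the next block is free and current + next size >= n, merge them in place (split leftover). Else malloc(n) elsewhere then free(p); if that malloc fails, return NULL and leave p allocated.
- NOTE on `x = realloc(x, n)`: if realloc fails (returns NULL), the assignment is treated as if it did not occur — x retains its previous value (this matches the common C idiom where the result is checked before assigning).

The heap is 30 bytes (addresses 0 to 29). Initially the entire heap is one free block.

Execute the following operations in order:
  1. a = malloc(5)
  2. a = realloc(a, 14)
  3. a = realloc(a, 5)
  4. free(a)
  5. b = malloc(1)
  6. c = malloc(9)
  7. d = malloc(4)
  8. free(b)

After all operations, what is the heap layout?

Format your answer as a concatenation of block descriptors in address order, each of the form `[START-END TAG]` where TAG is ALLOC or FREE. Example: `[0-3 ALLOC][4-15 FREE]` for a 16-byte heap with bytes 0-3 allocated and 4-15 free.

Op 1: a = malloc(5) -> a = 0; heap: [0-4 ALLOC][5-29 FREE]
Op 2: a = realloc(a, 14) -> a = 0; heap: [0-13 ALLOC][14-29 FREE]
Op 3: a = realloc(a, 5) -> a = 0; heap: [0-4 ALLOC][5-29 FREE]
Op 4: free(a) -> (freed a); heap: [0-29 FREE]
Op 5: b = malloc(1) -> b = 0; heap: [0-0 ALLOC][1-29 FREE]
Op 6: c = malloc(9) -> c = 1; heap: [0-0 ALLOC][1-9 ALLOC][10-29 FREE]
Op 7: d = malloc(4) -> d = 10; heap: [0-0 ALLOC][1-9 ALLOC][10-13 ALLOC][14-29 FREE]
Op 8: free(b) -> (freed b); heap: [0-0 FREE][1-9 ALLOC][10-13 ALLOC][14-29 FREE]

Answer: [0-0 FREE][1-9 ALLOC][10-13 ALLOC][14-29 FREE]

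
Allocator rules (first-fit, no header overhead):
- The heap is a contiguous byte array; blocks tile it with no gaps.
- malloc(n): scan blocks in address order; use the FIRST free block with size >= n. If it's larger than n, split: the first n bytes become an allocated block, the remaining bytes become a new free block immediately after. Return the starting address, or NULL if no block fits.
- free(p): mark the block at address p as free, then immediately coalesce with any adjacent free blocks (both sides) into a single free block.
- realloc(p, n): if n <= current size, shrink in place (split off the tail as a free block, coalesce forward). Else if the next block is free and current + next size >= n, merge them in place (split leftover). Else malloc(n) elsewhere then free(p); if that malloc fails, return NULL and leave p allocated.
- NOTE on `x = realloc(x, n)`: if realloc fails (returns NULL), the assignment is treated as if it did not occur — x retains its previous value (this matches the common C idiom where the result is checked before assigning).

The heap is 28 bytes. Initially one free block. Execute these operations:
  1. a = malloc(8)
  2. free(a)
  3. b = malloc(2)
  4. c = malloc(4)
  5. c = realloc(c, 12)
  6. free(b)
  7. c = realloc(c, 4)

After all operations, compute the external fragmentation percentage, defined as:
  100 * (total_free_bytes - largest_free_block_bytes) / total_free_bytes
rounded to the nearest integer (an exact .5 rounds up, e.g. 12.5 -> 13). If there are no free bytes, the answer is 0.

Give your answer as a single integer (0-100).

Answer: 8

Derivation:
Op 1: a = malloc(8) -> a = 0; heap: [0-7 ALLOC][8-27 FREE]
Op 2: free(a) -> (freed a); heap: [0-27 FREE]
Op 3: b = malloc(2) -> b = 0; heap: [0-1 ALLOC][2-27 FREE]
Op 4: c = malloc(4) -> c = 2; heap: [0-1 ALLOC][2-5 ALLOC][6-27 FREE]
Op 5: c = realloc(c, 12) -> c = 2; heap: [0-1 ALLOC][2-13 ALLOC][14-27 FREE]
Op 6: free(b) -> (freed b); heap: [0-1 FREE][2-13 ALLOC][14-27 FREE]
Op 7: c = realloc(c, 4) -> c = 2; heap: [0-1 FREE][2-5 ALLOC][6-27 FREE]
Free blocks: [2 22] total_free=24 largest=22 -> 100*(24-22)/24 = 200/24 ≈ 8.333 -> rounds to 8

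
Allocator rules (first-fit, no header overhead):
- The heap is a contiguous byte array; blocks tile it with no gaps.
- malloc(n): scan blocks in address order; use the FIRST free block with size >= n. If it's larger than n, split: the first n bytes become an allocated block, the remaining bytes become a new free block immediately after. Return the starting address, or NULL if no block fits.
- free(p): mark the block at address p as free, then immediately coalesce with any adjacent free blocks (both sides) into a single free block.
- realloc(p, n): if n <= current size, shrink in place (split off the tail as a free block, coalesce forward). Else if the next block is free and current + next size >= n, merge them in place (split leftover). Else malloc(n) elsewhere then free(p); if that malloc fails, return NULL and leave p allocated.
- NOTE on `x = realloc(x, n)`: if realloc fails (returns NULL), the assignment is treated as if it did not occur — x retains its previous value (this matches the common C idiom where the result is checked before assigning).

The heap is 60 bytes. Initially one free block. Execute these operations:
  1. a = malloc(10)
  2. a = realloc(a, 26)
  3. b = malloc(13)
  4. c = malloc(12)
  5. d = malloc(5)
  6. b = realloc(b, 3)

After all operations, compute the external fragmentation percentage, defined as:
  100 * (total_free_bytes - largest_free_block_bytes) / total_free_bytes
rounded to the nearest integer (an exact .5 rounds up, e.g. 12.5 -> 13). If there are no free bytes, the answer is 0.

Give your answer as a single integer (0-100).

Op 1: a = malloc(10) -> a = 0; heap: [0-9 ALLOC][10-59 FREE]
Op 2: a = realloc(a, 26) -> a = 0; heap: [0-25 ALLOC][26-59 FREE]
Op 3: b = malloc(13) -> b = 26; heap: [0-25 ALLOC][26-38 ALLOC][39-59 FREE]
Op 4: c = malloc(12) -> c = 39; heap: [0-25 ALLOC][26-38 ALLOC][39-50 ALLOC][51-59 FREE]
Op 5: d = malloc(5) -> d = 51; heap: [0-25 ALLOC][26-38 ALLOC][39-50 ALLOC][51-55 ALLOC][56-59 FREE]
Op 6: b = realloc(b, 3) -> b = 26; heap: [0-25 ALLOC][26-28 ALLOC][29-38 FREE][39-50 ALLOC][51-55 ALLOC][56-59 FREE]
Free blocks: [10 4] total_free=14 largest=10 -> 100*(14-10)/14 = 400/14 ≈ 28.571 -> rounds to 29

Answer: 29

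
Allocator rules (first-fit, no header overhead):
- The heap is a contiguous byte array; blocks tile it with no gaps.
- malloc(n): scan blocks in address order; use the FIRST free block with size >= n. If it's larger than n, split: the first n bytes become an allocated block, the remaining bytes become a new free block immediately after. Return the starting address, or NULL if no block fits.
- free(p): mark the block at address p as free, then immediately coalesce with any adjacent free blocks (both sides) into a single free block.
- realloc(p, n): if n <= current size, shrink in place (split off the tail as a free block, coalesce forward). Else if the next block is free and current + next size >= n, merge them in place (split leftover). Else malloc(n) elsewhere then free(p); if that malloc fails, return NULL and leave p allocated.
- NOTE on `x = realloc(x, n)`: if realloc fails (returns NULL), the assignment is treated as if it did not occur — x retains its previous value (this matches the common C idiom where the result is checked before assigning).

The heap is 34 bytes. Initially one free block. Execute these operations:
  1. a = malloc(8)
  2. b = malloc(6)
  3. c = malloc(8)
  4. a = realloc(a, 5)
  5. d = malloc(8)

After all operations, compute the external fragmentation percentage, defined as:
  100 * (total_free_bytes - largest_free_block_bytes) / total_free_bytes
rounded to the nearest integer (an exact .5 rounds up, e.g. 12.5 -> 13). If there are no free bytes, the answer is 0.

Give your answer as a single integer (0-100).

Answer: 43

Derivation:
Op 1: a = malloc(8) -> a = 0; heap: [0-7 ALLOC][8-33 FREE]
Op 2: b = malloc(6) -> b = 8; heap: [0-7 ALLOC][8-13 ALLOC][14-33 FREE]
Op 3: c = malloc(8) -> c = 14; heap: [0-7 ALLOC][8-13 ALLOC][14-21 ALLOC][22-33 FREE]
Op 4: a = realloc(a, 5) -> a = 0; heap: [0-4 ALLOC][5-7 FREE][8-13 ALLOC][14-21 ALLOC][22-33 FREE]
Op 5: d = malloc(8) -> d = 22; heap: [0-4 ALLOC][5-7 FREE][8-13 ALLOC][14-21 ALLOC][22-29 ALLOC][30-33 FREE]
Free blocks: [3 4] total_free=7 largest=4 -> 100*(7-4)/7 = 300/7 ≈ 42.857 -> rounds to 43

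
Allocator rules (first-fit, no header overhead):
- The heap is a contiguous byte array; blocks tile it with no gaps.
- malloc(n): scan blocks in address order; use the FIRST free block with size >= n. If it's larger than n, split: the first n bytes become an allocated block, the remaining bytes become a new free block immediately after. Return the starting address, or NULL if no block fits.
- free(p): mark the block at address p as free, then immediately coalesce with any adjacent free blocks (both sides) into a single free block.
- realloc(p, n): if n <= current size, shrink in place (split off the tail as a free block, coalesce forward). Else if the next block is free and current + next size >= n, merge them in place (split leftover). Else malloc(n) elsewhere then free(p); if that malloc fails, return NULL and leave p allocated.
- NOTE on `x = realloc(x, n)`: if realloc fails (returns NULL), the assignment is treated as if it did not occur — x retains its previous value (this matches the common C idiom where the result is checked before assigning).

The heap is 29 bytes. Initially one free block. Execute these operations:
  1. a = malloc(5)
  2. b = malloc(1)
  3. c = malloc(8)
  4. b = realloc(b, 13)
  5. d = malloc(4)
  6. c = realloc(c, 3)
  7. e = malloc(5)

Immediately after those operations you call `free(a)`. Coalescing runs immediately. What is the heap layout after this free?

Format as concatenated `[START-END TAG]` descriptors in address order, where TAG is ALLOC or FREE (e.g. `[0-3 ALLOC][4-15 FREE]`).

Answer: [0-5 FREE][6-8 ALLOC][9-13 ALLOC][14-26 ALLOC][27-28 FREE]

Derivation:
Op 1: a = malloc(5) -> a = 0; heap: [0-4 ALLOC][5-28 FREE]
Op 2: b = malloc(1) -> b = 5; heap: [0-4 ALLOC][5-5 ALLOC][6-28 FREE]
Op 3: c = malloc(8) -> c = 6; heap: [0-4 ALLOC][5-5 ALLOC][6-13 ALLOC][14-28 FREE]
Op 4: b = realloc(b, 13) -> b = 14; heap: [0-4 ALLOC][5-5 FREE][6-13 ALLOC][14-26 ALLOC][27-28 FREE]
Op 5: d = malloc(4) -> d = NULL; heap: [0-4 ALLOC][5-5 FREE][6-13 ALLOC][14-26 ALLOC][27-28 FREE]
Op 6: c = realloc(c, 3) -> c = 6; heap: [0-4 ALLOC][5-5 FREE][6-8 ALLOC][9-13 FREE][14-26 ALLOC][27-28 FREE]
Op 7: e = malloc(5) -> e = 9; heap: [0-4 ALLOC][5-5 FREE][6-8 ALLOC][9-13 ALLOC][14-26 ALLOC][27-28 FREE]
free(a): a = 0 -> block [0-4 ALLOC]; mark free, coalesce with adjacent free neighbors -> [0-5 FREE][6-8 ALLOC][9-13 ALLOC][14-26 ALLOC][27-28 FREE]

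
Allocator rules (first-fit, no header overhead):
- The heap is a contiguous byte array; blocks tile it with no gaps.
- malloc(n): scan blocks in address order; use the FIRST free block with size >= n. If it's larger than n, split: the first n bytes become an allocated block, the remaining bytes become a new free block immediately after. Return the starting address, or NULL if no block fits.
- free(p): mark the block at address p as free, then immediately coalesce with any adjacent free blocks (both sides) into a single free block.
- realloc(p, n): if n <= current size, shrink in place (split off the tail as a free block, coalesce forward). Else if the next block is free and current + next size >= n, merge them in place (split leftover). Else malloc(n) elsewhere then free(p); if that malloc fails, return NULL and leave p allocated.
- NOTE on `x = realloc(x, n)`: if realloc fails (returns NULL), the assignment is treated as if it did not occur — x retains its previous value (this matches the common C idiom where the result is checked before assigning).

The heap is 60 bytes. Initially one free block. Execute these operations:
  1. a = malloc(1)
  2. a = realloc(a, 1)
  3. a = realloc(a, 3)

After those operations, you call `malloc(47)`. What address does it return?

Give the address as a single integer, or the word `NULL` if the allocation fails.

Op 1: a = malloc(1) -> a = 0; heap: [0-0 ALLOC][1-59 FREE]
Op 2: a = realloc(a, 1) -> a = 0; heap: [0-0 ALLOC][1-59 FREE]
Op 3: a = realloc(a, 3) -> a = 0; heap: [0-2 ALLOC][3-59 FREE]
malloc(47): first-fit scan over [0-2 ALLOC][3-59 FREE] -> 3

Answer: 3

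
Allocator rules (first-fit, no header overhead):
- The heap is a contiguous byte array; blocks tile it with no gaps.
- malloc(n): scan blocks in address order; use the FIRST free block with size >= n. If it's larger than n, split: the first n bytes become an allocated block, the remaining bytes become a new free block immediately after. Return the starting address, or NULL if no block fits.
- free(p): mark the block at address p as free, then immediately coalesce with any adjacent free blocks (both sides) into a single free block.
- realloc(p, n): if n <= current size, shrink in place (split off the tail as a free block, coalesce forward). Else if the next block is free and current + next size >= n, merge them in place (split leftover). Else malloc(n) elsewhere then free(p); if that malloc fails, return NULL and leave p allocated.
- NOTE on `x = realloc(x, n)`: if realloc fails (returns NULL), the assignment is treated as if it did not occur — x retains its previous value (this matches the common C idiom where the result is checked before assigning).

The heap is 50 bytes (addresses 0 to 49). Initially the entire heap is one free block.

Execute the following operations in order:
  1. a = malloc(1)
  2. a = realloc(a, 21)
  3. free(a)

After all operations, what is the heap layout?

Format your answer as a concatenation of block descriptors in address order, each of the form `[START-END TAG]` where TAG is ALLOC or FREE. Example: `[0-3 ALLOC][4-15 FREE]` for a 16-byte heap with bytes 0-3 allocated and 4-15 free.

Answer: [0-49 FREE]

Derivation:
Op 1: a = malloc(1) -> a = 0; heap: [0-0 ALLOC][1-49 FREE]
Op 2: a = realloc(a, 21) -> a = 0; heap: [0-20 ALLOC][21-49 FREE]
Op 3: free(a) -> (freed a); heap: [0-49 FREE]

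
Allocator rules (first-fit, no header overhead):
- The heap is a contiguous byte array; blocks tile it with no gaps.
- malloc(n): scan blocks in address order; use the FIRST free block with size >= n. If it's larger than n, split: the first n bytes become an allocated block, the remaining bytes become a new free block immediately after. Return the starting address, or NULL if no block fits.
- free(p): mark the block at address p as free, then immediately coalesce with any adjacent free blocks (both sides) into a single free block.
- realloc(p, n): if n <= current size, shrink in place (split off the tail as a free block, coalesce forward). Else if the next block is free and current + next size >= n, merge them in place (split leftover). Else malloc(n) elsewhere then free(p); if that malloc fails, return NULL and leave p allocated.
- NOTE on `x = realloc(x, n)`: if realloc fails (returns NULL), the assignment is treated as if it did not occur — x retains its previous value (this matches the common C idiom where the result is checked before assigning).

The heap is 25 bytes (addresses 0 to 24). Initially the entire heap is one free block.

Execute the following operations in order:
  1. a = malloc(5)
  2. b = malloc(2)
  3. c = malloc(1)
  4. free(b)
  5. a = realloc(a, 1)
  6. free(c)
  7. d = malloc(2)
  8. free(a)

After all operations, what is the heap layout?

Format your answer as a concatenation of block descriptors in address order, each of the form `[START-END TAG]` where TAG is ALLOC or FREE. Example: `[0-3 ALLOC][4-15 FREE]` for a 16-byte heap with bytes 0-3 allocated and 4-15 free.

Op 1: a = malloc(5) -> a = 0; heap: [0-4 ALLOC][5-24 FREE]
Op 2: b = malloc(2) -> b = 5; heap: [0-4 ALLOC][5-6 ALLOC][7-24 FREE]
Op 3: c = malloc(1) -> c = 7; heap: [0-4 ALLOC][5-6 ALLOC][7-7 ALLOC][8-24 FREE]
Op 4: free(b) -> (freed b); heap: [0-4 ALLOC][5-6 FREE][7-7 ALLOC][8-24 FREE]
Op 5: a = realloc(a, 1) -> a = 0; heap: [0-0 ALLOC][1-6 FREE][7-7 ALLOC][8-24 FREE]
Op 6: free(c) -> (freed c); heap: [0-0 ALLOC][1-24 FREE]
Op 7: d = malloc(2) -> d = 1; heap: [0-0 ALLOC][1-2 ALLOC][3-24 FREE]
Op 8: free(a) -> (freed a); heap: [0-0 FREE][1-2 ALLOC][3-24 FREE]

Answer: [0-0 FREE][1-2 ALLOC][3-24 FREE]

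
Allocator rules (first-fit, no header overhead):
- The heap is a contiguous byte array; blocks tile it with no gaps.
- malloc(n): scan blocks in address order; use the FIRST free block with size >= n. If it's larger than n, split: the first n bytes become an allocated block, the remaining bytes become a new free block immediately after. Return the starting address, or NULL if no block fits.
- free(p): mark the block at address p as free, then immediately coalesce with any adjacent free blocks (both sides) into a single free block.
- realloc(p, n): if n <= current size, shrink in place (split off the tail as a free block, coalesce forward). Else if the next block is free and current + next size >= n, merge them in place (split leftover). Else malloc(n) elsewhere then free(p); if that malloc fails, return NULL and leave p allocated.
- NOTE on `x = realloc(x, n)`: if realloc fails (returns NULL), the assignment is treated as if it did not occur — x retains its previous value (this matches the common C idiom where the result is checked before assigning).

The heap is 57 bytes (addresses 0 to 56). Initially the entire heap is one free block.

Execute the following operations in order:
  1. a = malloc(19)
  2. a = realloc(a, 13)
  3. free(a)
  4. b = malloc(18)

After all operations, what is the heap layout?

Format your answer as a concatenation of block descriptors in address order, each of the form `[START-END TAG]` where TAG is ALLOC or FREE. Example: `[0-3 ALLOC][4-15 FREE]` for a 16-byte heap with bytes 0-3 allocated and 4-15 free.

Op 1: a = malloc(19) -> a = 0; heap: [0-18 ALLOC][19-56 FREE]
Op 2: a = realloc(a, 13) -> a = 0; heap: [0-12 ALLOC][13-56 FREE]
Op 3: free(a) -> (freed a); heap: [0-56 FREE]
Op 4: b = malloc(18) -> b = 0; heap: [0-17 ALLOC][18-56 FREE]

Answer: [0-17 ALLOC][18-56 FREE]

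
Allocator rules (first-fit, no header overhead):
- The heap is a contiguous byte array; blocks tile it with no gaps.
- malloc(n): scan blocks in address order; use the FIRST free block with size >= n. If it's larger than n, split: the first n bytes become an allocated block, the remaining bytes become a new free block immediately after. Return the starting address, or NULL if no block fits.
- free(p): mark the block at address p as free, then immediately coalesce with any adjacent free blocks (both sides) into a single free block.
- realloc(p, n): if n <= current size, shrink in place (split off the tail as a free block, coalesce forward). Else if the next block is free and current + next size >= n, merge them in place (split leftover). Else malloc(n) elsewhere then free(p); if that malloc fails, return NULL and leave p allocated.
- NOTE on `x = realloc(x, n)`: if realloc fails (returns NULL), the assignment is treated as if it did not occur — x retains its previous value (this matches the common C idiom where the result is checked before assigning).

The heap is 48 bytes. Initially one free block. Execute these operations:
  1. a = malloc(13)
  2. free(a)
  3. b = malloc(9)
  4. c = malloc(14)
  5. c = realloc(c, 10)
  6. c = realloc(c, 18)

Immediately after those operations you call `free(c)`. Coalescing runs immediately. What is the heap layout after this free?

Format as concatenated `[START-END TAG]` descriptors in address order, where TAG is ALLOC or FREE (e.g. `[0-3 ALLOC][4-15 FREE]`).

Answer: [0-8 ALLOC][9-47 FREE]

Derivation:
Op 1: a = malloc(13) -> a = 0; heap: [0-12 ALLOC][13-47 FREE]
Op 2: free(a) -> (freed a); heap: [0-47 FREE]
Op 3: b = malloc(9) -> b = 0; heap: [0-8 ALLOC][9-47 FREE]
Op 4: c = malloc(14) -> c = 9; heap: [0-8 ALLOC][9-22 ALLOC][23-47 FREE]
Op 5: c = realloc(c, 10) -> c = 9; heap: [0-8 ALLOC][9-18 ALLOC][19-47 FREE]
Op 6: c = realloc(c, 18) -> c = 9; heap: [0-8 ALLOC][9-26 ALLOC][27-47 FREE]
free(c): c = 9 -> block [9-26 ALLOC]; mark free, coalesce with adjacent free neighbors -> [0-8 ALLOC][9-47 FREE]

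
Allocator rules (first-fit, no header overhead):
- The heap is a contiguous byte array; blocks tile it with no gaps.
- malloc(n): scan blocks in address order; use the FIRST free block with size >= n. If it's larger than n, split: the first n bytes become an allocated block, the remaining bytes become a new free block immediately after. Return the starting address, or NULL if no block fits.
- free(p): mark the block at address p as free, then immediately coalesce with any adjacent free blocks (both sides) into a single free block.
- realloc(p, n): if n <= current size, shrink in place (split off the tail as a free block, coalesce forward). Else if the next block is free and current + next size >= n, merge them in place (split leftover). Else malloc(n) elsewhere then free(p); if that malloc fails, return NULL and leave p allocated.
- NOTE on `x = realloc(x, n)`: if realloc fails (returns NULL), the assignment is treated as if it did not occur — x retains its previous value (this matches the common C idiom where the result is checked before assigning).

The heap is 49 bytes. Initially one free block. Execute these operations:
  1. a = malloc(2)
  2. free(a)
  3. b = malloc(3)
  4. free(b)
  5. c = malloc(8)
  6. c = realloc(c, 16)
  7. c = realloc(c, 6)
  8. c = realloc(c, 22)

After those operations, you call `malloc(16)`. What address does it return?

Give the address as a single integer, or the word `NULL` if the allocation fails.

Answer: 22

Derivation:
Op 1: a = malloc(2) -> a = 0; heap: [0-1 ALLOC][2-48 FREE]
Op 2: free(a) -> (freed a); heap: [0-48 FREE]
Op 3: b = malloc(3) -> b = 0; heap: [0-2 ALLOC][3-48 FREE]
Op 4: free(b) -> (freed b); heap: [0-48 FREE]
Op 5: c = malloc(8) -> c = 0; heap: [0-7 ALLOC][8-48 FREE]
Op 6: c = realloc(c, 16) -> c = 0; heap: [0-15 ALLOC][16-48 FREE]
Op 7: c = realloc(c, 6) -> c = 0; heap: [0-5 ALLOC][6-48 FREE]
Op 8: c = realloc(c, 22) -> c = 0; heap: [0-21 ALLOC][22-48 FREE]
malloc(16): first-fit scan over [0-21 ALLOC][22-48 FREE] -> 22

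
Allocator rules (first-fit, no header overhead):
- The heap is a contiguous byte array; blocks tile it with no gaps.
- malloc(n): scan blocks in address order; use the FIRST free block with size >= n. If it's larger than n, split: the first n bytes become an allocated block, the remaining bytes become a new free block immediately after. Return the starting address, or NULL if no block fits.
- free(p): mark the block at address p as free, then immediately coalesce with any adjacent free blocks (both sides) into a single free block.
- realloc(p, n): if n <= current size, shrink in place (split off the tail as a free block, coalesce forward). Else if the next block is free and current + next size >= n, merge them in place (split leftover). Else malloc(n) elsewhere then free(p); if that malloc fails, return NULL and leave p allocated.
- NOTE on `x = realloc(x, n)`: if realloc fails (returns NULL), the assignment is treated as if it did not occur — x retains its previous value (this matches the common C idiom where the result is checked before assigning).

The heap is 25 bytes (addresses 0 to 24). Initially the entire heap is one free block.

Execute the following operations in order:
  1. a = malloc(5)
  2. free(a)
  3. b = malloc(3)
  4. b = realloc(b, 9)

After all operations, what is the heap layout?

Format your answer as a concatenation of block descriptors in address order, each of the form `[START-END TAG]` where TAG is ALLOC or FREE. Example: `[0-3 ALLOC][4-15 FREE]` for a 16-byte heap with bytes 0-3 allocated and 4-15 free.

Answer: [0-8 ALLOC][9-24 FREE]

Derivation:
Op 1: a = malloc(5) -> a = 0; heap: [0-4 ALLOC][5-24 FREE]
Op 2: free(a) -> (freed a); heap: [0-24 FREE]
Op 3: b = malloc(3) -> b = 0; heap: [0-2 ALLOC][3-24 FREE]
Op 4: b = realloc(b, 9) -> b = 0; heap: [0-8 ALLOC][9-24 FREE]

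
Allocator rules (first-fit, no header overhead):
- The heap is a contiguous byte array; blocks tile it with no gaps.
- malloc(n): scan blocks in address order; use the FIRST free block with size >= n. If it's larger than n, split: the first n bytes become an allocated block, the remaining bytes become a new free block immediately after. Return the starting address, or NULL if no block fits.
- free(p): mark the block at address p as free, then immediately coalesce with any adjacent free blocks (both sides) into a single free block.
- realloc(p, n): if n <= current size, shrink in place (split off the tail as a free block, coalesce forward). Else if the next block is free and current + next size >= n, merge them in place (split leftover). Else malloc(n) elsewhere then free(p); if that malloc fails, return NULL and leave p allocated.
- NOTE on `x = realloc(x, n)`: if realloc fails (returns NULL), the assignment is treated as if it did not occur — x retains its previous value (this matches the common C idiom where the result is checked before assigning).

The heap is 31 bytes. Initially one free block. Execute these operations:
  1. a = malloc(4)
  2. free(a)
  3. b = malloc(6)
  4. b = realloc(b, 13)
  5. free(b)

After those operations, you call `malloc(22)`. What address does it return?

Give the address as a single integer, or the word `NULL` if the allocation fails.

Answer: 0

Derivation:
Op 1: a = malloc(4) -> a = 0; heap: [0-3 ALLOC][4-30 FREE]
Op 2: free(a) -> (freed a); heap: [0-30 FREE]
Op 3: b = malloc(6) -> b = 0; heap: [0-5 ALLOC][6-30 FREE]
Op 4: b = realloc(b, 13) -> b = 0; heap: [0-12 ALLOC][13-30 FREE]
Op 5: free(b) -> (freed b); heap: [0-30 FREE]
malloc(22): first-fit scan over [0-30 FREE] -> 0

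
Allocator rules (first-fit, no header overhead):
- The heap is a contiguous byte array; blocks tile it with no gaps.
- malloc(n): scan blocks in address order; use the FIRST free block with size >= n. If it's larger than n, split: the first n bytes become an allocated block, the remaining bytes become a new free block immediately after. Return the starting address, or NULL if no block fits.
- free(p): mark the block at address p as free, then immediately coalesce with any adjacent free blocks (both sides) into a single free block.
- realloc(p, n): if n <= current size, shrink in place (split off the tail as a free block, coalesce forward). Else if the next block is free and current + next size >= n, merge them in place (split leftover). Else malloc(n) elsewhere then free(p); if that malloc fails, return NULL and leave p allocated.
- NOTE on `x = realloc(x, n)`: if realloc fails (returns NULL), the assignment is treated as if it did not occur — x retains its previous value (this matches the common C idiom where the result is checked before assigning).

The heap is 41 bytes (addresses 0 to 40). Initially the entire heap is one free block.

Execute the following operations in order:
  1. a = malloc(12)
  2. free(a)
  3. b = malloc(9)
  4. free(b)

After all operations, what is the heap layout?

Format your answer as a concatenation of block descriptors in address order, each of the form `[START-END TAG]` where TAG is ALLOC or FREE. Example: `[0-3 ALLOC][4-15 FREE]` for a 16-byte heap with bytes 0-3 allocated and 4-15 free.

Op 1: a = malloc(12) -> a = 0; heap: [0-11 ALLOC][12-40 FREE]
Op 2: free(a) -> (freed a); heap: [0-40 FREE]
Op 3: b = malloc(9) -> b = 0; heap: [0-8 ALLOC][9-40 FREE]
Op 4: free(b) -> (freed b); heap: [0-40 FREE]

Answer: [0-40 FREE]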